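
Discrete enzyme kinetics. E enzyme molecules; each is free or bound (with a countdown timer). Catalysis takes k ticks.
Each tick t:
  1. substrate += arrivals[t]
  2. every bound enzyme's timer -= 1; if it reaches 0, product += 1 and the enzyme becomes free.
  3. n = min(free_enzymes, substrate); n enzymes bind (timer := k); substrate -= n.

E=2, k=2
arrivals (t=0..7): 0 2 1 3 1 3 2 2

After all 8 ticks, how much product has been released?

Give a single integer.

t=0: arr=0 -> substrate=0 bound=0 product=0
t=1: arr=2 -> substrate=0 bound=2 product=0
t=2: arr=1 -> substrate=1 bound=2 product=0
t=3: arr=3 -> substrate=2 bound=2 product=2
t=4: arr=1 -> substrate=3 bound=2 product=2
t=5: arr=3 -> substrate=4 bound=2 product=4
t=6: arr=2 -> substrate=6 bound=2 product=4
t=7: arr=2 -> substrate=6 bound=2 product=6

Answer: 6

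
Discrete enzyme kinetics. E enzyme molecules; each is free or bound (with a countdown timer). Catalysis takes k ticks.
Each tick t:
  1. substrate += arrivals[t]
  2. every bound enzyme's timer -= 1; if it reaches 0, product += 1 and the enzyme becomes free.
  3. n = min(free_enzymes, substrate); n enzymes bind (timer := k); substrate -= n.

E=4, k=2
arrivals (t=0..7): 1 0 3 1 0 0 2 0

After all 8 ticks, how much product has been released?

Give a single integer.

t=0: arr=1 -> substrate=0 bound=1 product=0
t=1: arr=0 -> substrate=0 bound=1 product=0
t=2: arr=3 -> substrate=0 bound=3 product=1
t=3: arr=1 -> substrate=0 bound=4 product=1
t=4: arr=0 -> substrate=0 bound=1 product=4
t=5: arr=0 -> substrate=0 bound=0 product=5
t=6: arr=2 -> substrate=0 bound=2 product=5
t=7: arr=0 -> substrate=0 bound=2 product=5

Answer: 5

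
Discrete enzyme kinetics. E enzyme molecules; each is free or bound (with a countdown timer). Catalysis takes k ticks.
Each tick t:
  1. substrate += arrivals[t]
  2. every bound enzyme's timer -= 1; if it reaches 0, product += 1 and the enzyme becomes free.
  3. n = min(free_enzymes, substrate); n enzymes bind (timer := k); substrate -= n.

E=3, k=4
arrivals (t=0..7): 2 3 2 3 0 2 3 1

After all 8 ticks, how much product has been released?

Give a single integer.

t=0: arr=2 -> substrate=0 bound=2 product=0
t=1: arr=3 -> substrate=2 bound=3 product=0
t=2: arr=2 -> substrate=4 bound=3 product=0
t=3: arr=3 -> substrate=7 bound=3 product=0
t=4: arr=0 -> substrate=5 bound=3 product=2
t=5: arr=2 -> substrate=6 bound=3 product=3
t=6: arr=3 -> substrate=9 bound=3 product=3
t=7: arr=1 -> substrate=10 bound=3 product=3

Answer: 3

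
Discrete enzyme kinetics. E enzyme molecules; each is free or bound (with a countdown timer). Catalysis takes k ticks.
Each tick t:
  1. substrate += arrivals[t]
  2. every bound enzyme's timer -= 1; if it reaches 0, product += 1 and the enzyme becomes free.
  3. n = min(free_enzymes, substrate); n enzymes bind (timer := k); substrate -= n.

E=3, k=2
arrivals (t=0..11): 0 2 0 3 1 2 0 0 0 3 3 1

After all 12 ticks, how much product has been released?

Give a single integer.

Answer: 11

Derivation:
t=0: arr=0 -> substrate=0 bound=0 product=0
t=1: arr=2 -> substrate=0 bound=2 product=0
t=2: arr=0 -> substrate=0 bound=2 product=0
t=3: arr=3 -> substrate=0 bound=3 product=2
t=4: arr=1 -> substrate=1 bound=3 product=2
t=5: arr=2 -> substrate=0 bound=3 product=5
t=6: arr=0 -> substrate=0 bound=3 product=5
t=7: arr=0 -> substrate=0 bound=0 product=8
t=8: arr=0 -> substrate=0 bound=0 product=8
t=9: arr=3 -> substrate=0 bound=3 product=8
t=10: arr=3 -> substrate=3 bound=3 product=8
t=11: arr=1 -> substrate=1 bound=3 product=11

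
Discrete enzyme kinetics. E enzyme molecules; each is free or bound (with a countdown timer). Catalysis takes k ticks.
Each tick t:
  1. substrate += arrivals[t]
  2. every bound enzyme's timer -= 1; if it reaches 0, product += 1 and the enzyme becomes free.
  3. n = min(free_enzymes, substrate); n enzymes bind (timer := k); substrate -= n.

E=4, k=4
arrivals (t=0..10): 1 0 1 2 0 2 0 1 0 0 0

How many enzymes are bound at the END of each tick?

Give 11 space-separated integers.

t=0: arr=1 -> substrate=0 bound=1 product=0
t=1: arr=0 -> substrate=0 bound=1 product=0
t=2: arr=1 -> substrate=0 bound=2 product=0
t=3: arr=2 -> substrate=0 bound=4 product=0
t=4: arr=0 -> substrate=0 bound=3 product=1
t=5: arr=2 -> substrate=1 bound=4 product=1
t=6: arr=0 -> substrate=0 bound=4 product=2
t=7: arr=1 -> substrate=0 bound=3 product=4
t=8: arr=0 -> substrate=0 bound=3 product=4
t=9: arr=0 -> substrate=0 bound=2 product=5
t=10: arr=0 -> substrate=0 bound=1 product=6

Answer: 1 1 2 4 3 4 4 3 3 2 1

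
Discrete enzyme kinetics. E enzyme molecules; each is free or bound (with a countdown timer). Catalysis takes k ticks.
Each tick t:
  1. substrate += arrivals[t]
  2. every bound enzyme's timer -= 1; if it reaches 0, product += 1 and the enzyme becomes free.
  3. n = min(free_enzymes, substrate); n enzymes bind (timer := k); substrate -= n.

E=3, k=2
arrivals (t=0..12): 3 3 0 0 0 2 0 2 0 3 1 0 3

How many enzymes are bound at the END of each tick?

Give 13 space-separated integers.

Answer: 3 3 3 3 0 2 2 2 2 3 3 1 3

Derivation:
t=0: arr=3 -> substrate=0 bound=3 product=0
t=1: arr=3 -> substrate=3 bound=3 product=0
t=2: arr=0 -> substrate=0 bound=3 product=3
t=3: arr=0 -> substrate=0 bound=3 product=3
t=4: arr=0 -> substrate=0 bound=0 product=6
t=5: arr=2 -> substrate=0 bound=2 product=6
t=6: arr=0 -> substrate=0 bound=2 product=6
t=7: arr=2 -> substrate=0 bound=2 product=8
t=8: arr=0 -> substrate=0 bound=2 product=8
t=9: arr=3 -> substrate=0 bound=3 product=10
t=10: arr=1 -> substrate=1 bound=3 product=10
t=11: arr=0 -> substrate=0 bound=1 product=13
t=12: arr=3 -> substrate=1 bound=3 product=13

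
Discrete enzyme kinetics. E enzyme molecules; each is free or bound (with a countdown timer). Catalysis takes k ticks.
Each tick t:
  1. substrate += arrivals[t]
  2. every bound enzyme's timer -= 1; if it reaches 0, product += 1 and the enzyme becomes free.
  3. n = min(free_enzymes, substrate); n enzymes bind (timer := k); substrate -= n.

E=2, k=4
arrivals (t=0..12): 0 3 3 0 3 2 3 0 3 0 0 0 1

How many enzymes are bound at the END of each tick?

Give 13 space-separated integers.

Answer: 0 2 2 2 2 2 2 2 2 2 2 2 2

Derivation:
t=0: arr=0 -> substrate=0 bound=0 product=0
t=1: arr=3 -> substrate=1 bound=2 product=0
t=2: arr=3 -> substrate=4 bound=2 product=0
t=3: arr=0 -> substrate=4 bound=2 product=0
t=4: arr=3 -> substrate=7 bound=2 product=0
t=5: arr=2 -> substrate=7 bound=2 product=2
t=6: arr=3 -> substrate=10 bound=2 product=2
t=7: arr=0 -> substrate=10 bound=2 product=2
t=8: arr=3 -> substrate=13 bound=2 product=2
t=9: arr=0 -> substrate=11 bound=2 product=4
t=10: arr=0 -> substrate=11 bound=2 product=4
t=11: arr=0 -> substrate=11 bound=2 product=4
t=12: arr=1 -> substrate=12 bound=2 product=4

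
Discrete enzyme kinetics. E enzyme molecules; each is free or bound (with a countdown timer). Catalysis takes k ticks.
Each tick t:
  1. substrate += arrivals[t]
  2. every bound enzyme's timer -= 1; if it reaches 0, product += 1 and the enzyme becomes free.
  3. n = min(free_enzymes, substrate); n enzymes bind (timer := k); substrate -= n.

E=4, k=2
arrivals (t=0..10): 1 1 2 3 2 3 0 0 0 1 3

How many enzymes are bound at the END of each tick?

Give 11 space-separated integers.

Answer: 1 2 3 4 4 4 4 2 0 1 4

Derivation:
t=0: arr=1 -> substrate=0 bound=1 product=0
t=1: arr=1 -> substrate=0 bound=2 product=0
t=2: arr=2 -> substrate=0 bound=3 product=1
t=3: arr=3 -> substrate=1 bound=4 product=2
t=4: arr=2 -> substrate=1 bound=4 product=4
t=5: arr=3 -> substrate=2 bound=4 product=6
t=6: arr=0 -> substrate=0 bound=4 product=8
t=7: arr=0 -> substrate=0 bound=2 product=10
t=8: arr=0 -> substrate=0 bound=0 product=12
t=9: arr=1 -> substrate=0 bound=1 product=12
t=10: arr=3 -> substrate=0 bound=4 product=12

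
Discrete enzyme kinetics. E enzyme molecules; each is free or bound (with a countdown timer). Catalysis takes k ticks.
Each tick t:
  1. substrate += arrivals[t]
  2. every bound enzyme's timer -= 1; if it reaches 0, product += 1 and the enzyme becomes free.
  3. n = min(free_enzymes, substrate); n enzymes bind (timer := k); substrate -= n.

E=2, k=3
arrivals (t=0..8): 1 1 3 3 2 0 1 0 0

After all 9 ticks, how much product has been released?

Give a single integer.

Answer: 4

Derivation:
t=0: arr=1 -> substrate=0 bound=1 product=0
t=1: arr=1 -> substrate=0 bound=2 product=0
t=2: arr=3 -> substrate=3 bound=2 product=0
t=3: arr=3 -> substrate=5 bound=2 product=1
t=4: arr=2 -> substrate=6 bound=2 product=2
t=5: arr=0 -> substrate=6 bound=2 product=2
t=6: arr=1 -> substrate=6 bound=2 product=3
t=7: arr=0 -> substrate=5 bound=2 product=4
t=8: arr=0 -> substrate=5 bound=2 product=4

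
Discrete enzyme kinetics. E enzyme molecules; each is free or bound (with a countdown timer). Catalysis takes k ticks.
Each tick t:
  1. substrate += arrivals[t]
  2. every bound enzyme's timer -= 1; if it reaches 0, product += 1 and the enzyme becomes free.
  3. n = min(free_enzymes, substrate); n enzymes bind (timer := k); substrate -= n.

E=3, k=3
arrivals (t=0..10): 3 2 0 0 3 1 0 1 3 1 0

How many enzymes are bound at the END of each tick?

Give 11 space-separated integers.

Answer: 3 3 3 2 3 3 3 3 3 3 3

Derivation:
t=0: arr=3 -> substrate=0 bound=3 product=0
t=1: arr=2 -> substrate=2 bound=3 product=0
t=2: arr=0 -> substrate=2 bound=3 product=0
t=3: arr=0 -> substrate=0 bound=2 product=3
t=4: arr=3 -> substrate=2 bound=3 product=3
t=5: arr=1 -> substrate=3 bound=3 product=3
t=6: arr=0 -> substrate=1 bound=3 product=5
t=7: arr=1 -> substrate=1 bound=3 product=6
t=8: arr=3 -> substrate=4 bound=3 product=6
t=9: arr=1 -> substrate=3 bound=3 product=8
t=10: arr=0 -> substrate=2 bound=3 product=9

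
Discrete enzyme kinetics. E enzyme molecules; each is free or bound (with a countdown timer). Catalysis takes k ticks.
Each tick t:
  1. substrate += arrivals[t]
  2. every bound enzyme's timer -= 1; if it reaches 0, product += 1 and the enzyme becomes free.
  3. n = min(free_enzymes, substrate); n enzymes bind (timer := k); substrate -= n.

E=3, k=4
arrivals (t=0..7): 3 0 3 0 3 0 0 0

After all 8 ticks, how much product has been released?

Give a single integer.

t=0: arr=3 -> substrate=0 bound=3 product=0
t=1: arr=0 -> substrate=0 bound=3 product=0
t=2: arr=3 -> substrate=3 bound=3 product=0
t=3: arr=0 -> substrate=3 bound=3 product=0
t=4: arr=3 -> substrate=3 bound=3 product=3
t=5: arr=0 -> substrate=3 bound=3 product=3
t=6: arr=0 -> substrate=3 bound=3 product=3
t=7: arr=0 -> substrate=3 bound=3 product=3

Answer: 3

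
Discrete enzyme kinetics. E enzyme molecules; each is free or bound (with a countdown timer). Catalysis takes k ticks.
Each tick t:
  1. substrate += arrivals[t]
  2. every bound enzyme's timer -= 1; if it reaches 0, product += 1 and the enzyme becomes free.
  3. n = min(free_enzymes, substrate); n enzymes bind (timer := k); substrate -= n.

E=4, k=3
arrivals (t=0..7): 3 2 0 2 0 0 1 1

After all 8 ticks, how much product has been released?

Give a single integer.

Answer: 7

Derivation:
t=0: arr=3 -> substrate=0 bound=3 product=0
t=1: arr=2 -> substrate=1 bound=4 product=0
t=2: arr=0 -> substrate=1 bound=4 product=0
t=3: arr=2 -> substrate=0 bound=4 product=3
t=4: arr=0 -> substrate=0 bound=3 product=4
t=5: arr=0 -> substrate=0 bound=3 product=4
t=6: arr=1 -> substrate=0 bound=1 product=7
t=7: arr=1 -> substrate=0 bound=2 product=7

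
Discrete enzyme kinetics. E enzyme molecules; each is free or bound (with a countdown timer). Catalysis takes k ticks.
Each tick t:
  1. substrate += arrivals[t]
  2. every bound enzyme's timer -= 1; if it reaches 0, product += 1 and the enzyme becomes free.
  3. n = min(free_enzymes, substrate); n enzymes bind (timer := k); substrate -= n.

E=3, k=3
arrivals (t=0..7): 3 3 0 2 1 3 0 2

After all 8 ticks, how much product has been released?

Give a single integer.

t=0: arr=3 -> substrate=0 bound=3 product=0
t=1: arr=3 -> substrate=3 bound=3 product=0
t=2: arr=0 -> substrate=3 bound=3 product=0
t=3: arr=2 -> substrate=2 bound=3 product=3
t=4: arr=1 -> substrate=3 bound=3 product=3
t=5: arr=3 -> substrate=6 bound=3 product=3
t=6: arr=0 -> substrate=3 bound=3 product=6
t=7: arr=2 -> substrate=5 bound=3 product=6

Answer: 6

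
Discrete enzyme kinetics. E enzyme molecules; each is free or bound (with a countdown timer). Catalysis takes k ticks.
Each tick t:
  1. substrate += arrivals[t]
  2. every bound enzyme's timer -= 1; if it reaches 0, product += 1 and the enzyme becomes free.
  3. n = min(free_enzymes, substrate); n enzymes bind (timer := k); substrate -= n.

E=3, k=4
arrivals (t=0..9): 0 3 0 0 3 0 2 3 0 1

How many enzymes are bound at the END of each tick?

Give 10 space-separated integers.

t=0: arr=0 -> substrate=0 bound=0 product=0
t=1: arr=3 -> substrate=0 bound=3 product=0
t=2: arr=0 -> substrate=0 bound=3 product=0
t=3: arr=0 -> substrate=0 bound=3 product=0
t=4: arr=3 -> substrate=3 bound=3 product=0
t=5: arr=0 -> substrate=0 bound=3 product=3
t=6: arr=2 -> substrate=2 bound=3 product=3
t=7: arr=3 -> substrate=5 bound=3 product=3
t=8: arr=0 -> substrate=5 bound=3 product=3
t=9: arr=1 -> substrate=3 bound=3 product=6

Answer: 0 3 3 3 3 3 3 3 3 3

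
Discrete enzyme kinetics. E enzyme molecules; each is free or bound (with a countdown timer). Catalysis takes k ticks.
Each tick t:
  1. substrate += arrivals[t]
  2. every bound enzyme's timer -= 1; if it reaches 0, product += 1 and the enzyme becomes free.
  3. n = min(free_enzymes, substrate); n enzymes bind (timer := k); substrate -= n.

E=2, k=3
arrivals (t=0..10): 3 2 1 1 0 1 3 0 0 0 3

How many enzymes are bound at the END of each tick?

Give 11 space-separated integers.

t=0: arr=3 -> substrate=1 bound=2 product=0
t=1: arr=2 -> substrate=3 bound=2 product=0
t=2: arr=1 -> substrate=4 bound=2 product=0
t=3: arr=1 -> substrate=3 bound=2 product=2
t=4: arr=0 -> substrate=3 bound=2 product=2
t=5: arr=1 -> substrate=4 bound=2 product=2
t=6: arr=3 -> substrate=5 bound=2 product=4
t=7: arr=0 -> substrate=5 bound=2 product=4
t=8: arr=0 -> substrate=5 bound=2 product=4
t=9: arr=0 -> substrate=3 bound=2 product=6
t=10: arr=3 -> substrate=6 bound=2 product=6

Answer: 2 2 2 2 2 2 2 2 2 2 2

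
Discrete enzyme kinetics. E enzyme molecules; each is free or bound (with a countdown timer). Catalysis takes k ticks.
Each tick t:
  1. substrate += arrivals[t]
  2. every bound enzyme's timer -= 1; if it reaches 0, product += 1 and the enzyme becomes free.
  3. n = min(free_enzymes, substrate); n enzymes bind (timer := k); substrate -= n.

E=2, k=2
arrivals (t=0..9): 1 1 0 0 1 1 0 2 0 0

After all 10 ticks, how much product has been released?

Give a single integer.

Answer: 6

Derivation:
t=0: arr=1 -> substrate=0 bound=1 product=0
t=1: arr=1 -> substrate=0 bound=2 product=0
t=2: arr=0 -> substrate=0 bound=1 product=1
t=3: arr=0 -> substrate=0 bound=0 product=2
t=4: arr=1 -> substrate=0 bound=1 product=2
t=5: arr=1 -> substrate=0 bound=2 product=2
t=6: arr=0 -> substrate=0 bound=1 product=3
t=7: arr=2 -> substrate=0 bound=2 product=4
t=8: arr=0 -> substrate=0 bound=2 product=4
t=9: arr=0 -> substrate=0 bound=0 product=6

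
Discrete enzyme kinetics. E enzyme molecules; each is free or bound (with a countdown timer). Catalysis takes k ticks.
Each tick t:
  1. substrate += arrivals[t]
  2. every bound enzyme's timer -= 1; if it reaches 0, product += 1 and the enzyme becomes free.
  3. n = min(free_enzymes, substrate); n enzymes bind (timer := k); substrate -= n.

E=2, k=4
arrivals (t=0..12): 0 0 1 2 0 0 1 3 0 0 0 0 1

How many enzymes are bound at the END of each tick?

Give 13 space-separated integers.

t=0: arr=0 -> substrate=0 bound=0 product=0
t=1: arr=0 -> substrate=0 bound=0 product=0
t=2: arr=1 -> substrate=0 bound=1 product=0
t=3: arr=2 -> substrate=1 bound=2 product=0
t=4: arr=0 -> substrate=1 bound=2 product=0
t=5: arr=0 -> substrate=1 bound=2 product=0
t=6: arr=1 -> substrate=1 bound=2 product=1
t=7: arr=3 -> substrate=3 bound=2 product=2
t=8: arr=0 -> substrate=3 bound=2 product=2
t=9: arr=0 -> substrate=3 bound=2 product=2
t=10: arr=0 -> substrate=2 bound=2 product=3
t=11: arr=0 -> substrate=1 bound=2 product=4
t=12: arr=1 -> substrate=2 bound=2 product=4

Answer: 0 0 1 2 2 2 2 2 2 2 2 2 2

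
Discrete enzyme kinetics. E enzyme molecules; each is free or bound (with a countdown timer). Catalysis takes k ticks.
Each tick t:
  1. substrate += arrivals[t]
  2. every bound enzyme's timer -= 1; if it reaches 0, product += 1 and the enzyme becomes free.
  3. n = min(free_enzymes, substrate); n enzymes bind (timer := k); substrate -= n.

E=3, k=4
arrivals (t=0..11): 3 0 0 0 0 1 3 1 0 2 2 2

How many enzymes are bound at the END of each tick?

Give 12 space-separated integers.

Answer: 3 3 3 3 0 1 3 3 3 3 3 3

Derivation:
t=0: arr=3 -> substrate=0 bound=3 product=0
t=1: arr=0 -> substrate=0 bound=3 product=0
t=2: arr=0 -> substrate=0 bound=3 product=0
t=3: arr=0 -> substrate=0 bound=3 product=0
t=4: arr=0 -> substrate=0 bound=0 product=3
t=5: arr=1 -> substrate=0 bound=1 product=3
t=6: arr=3 -> substrate=1 bound=3 product=3
t=7: arr=1 -> substrate=2 bound=3 product=3
t=8: arr=0 -> substrate=2 bound=3 product=3
t=9: arr=2 -> substrate=3 bound=3 product=4
t=10: arr=2 -> substrate=3 bound=3 product=6
t=11: arr=2 -> substrate=5 bound=3 product=6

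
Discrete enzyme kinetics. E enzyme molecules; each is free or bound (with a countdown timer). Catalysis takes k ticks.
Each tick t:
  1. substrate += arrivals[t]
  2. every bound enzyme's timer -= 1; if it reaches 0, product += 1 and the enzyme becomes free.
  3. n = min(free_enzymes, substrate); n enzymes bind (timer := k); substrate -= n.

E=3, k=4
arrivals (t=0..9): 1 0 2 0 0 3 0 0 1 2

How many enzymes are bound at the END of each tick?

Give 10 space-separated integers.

Answer: 1 1 3 3 2 3 3 3 3 3

Derivation:
t=0: arr=1 -> substrate=0 bound=1 product=0
t=1: arr=0 -> substrate=0 bound=1 product=0
t=2: arr=2 -> substrate=0 bound=3 product=0
t=3: arr=0 -> substrate=0 bound=3 product=0
t=4: arr=0 -> substrate=0 bound=2 product=1
t=5: arr=3 -> substrate=2 bound=3 product=1
t=6: arr=0 -> substrate=0 bound=3 product=3
t=7: arr=0 -> substrate=0 bound=3 product=3
t=8: arr=1 -> substrate=1 bound=3 product=3
t=9: arr=2 -> substrate=2 bound=3 product=4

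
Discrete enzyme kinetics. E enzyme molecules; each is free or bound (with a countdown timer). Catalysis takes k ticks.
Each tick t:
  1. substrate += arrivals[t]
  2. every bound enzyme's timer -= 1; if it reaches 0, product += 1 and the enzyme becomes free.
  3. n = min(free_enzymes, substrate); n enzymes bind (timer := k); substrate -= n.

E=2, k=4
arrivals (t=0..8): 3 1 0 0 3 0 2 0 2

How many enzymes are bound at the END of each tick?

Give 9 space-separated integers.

Answer: 2 2 2 2 2 2 2 2 2

Derivation:
t=0: arr=3 -> substrate=1 bound=2 product=0
t=1: arr=1 -> substrate=2 bound=2 product=0
t=2: arr=0 -> substrate=2 bound=2 product=0
t=3: arr=0 -> substrate=2 bound=2 product=0
t=4: arr=3 -> substrate=3 bound=2 product=2
t=5: arr=0 -> substrate=3 bound=2 product=2
t=6: arr=2 -> substrate=5 bound=2 product=2
t=7: arr=0 -> substrate=5 bound=2 product=2
t=8: arr=2 -> substrate=5 bound=2 product=4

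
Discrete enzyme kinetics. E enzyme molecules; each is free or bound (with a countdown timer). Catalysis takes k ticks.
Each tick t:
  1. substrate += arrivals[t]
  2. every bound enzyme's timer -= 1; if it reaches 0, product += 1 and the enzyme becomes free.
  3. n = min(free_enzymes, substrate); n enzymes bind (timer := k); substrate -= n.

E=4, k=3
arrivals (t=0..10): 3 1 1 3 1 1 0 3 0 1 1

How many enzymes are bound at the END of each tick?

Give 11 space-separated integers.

t=0: arr=3 -> substrate=0 bound=3 product=0
t=1: arr=1 -> substrate=0 bound=4 product=0
t=2: arr=1 -> substrate=1 bound=4 product=0
t=3: arr=3 -> substrate=1 bound=4 product=3
t=4: arr=1 -> substrate=1 bound=4 product=4
t=5: arr=1 -> substrate=2 bound=4 product=4
t=6: arr=0 -> substrate=0 bound=3 product=7
t=7: arr=3 -> substrate=1 bound=4 product=8
t=8: arr=0 -> substrate=1 bound=4 product=8
t=9: arr=1 -> substrate=0 bound=4 product=10
t=10: arr=1 -> substrate=0 bound=3 product=12

Answer: 3 4 4 4 4 4 3 4 4 4 3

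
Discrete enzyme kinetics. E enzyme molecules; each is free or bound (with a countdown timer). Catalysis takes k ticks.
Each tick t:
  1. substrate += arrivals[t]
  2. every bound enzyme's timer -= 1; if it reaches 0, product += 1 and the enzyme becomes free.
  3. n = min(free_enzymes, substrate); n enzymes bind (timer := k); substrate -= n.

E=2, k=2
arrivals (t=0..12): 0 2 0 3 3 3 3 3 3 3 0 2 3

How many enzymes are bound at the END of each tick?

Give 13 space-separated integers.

Answer: 0 2 2 2 2 2 2 2 2 2 2 2 2

Derivation:
t=0: arr=0 -> substrate=0 bound=0 product=0
t=1: arr=2 -> substrate=0 bound=2 product=0
t=2: arr=0 -> substrate=0 bound=2 product=0
t=3: arr=3 -> substrate=1 bound=2 product=2
t=4: arr=3 -> substrate=4 bound=2 product=2
t=5: arr=3 -> substrate=5 bound=2 product=4
t=6: arr=3 -> substrate=8 bound=2 product=4
t=7: arr=3 -> substrate=9 bound=2 product=6
t=8: arr=3 -> substrate=12 bound=2 product=6
t=9: arr=3 -> substrate=13 bound=2 product=8
t=10: arr=0 -> substrate=13 bound=2 product=8
t=11: arr=2 -> substrate=13 bound=2 product=10
t=12: arr=3 -> substrate=16 bound=2 product=10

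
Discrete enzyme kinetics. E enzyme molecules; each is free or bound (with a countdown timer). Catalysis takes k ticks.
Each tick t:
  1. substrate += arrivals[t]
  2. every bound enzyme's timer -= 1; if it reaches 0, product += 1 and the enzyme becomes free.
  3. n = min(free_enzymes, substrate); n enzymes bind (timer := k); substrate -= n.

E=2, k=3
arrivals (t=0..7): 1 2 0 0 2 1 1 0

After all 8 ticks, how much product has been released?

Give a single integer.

Answer: 4

Derivation:
t=0: arr=1 -> substrate=0 bound=1 product=0
t=1: arr=2 -> substrate=1 bound=2 product=0
t=2: arr=0 -> substrate=1 bound=2 product=0
t=3: arr=0 -> substrate=0 bound=2 product=1
t=4: arr=2 -> substrate=1 bound=2 product=2
t=5: arr=1 -> substrate=2 bound=2 product=2
t=6: arr=1 -> substrate=2 bound=2 product=3
t=7: arr=0 -> substrate=1 bound=2 product=4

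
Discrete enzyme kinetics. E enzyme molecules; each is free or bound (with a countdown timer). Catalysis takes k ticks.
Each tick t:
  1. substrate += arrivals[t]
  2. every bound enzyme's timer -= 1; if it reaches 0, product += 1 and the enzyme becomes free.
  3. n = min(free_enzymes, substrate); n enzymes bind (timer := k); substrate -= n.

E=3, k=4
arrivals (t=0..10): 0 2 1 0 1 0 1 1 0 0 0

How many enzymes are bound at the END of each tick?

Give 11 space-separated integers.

t=0: arr=0 -> substrate=0 bound=0 product=0
t=1: arr=2 -> substrate=0 bound=2 product=0
t=2: arr=1 -> substrate=0 bound=3 product=0
t=3: arr=0 -> substrate=0 bound=3 product=0
t=4: arr=1 -> substrate=1 bound=3 product=0
t=5: arr=0 -> substrate=0 bound=2 product=2
t=6: arr=1 -> substrate=0 bound=2 product=3
t=7: arr=1 -> substrate=0 bound=3 product=3
t=8: arr=0 -> substrate=0 bound=3 product=3
t=9: arr=0 -> substrate=0 bound=2 product=4
t=10: arr=0 -> substrate=0 bound=1 product=5

Answer: 0 2 3 3 3 2 2 3 3 2 1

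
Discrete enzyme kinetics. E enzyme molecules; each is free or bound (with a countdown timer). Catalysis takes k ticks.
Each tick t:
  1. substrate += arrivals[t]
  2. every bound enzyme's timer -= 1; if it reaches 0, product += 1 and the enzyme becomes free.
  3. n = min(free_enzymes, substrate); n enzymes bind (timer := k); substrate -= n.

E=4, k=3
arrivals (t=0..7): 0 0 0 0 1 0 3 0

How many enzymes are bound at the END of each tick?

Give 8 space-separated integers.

Answer: 0 0 0 0 1 1 4 3

Derivation:
t=0: arr=0 -> substrate=0 bound=0 product=0
t=1: arr=0 -> substrate=0 bound=0 product=0
t=2: arr=0 -> substrate=0 bound=0 product=0
t=3: arr=0 -> substrate=0 bound=0 product=0
t=4: arr=1 -> substrate=0 bound=1 product=0
t=5: arr=0 -> substrate=0 bound=1 product=0
t=6: arr=3 -> substrate=0 bound=4 product=0
t=7: arr=0 -> substrate=0 bound=3 product=1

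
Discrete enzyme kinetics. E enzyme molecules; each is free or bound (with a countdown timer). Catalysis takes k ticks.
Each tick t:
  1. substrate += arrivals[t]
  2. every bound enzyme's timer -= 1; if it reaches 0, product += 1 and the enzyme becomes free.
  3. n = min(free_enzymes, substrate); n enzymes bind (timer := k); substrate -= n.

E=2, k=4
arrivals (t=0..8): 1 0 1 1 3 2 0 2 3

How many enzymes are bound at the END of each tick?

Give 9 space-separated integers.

Answer: 1 1 2 2 2 2 2 2 2

Derivation:
t=0: arr=1 -> substrate=0 bound=1 product=0
t=1: arr=0 -> substrate=0 bound=1 product=0
t=2: arr=1 -> substrate=0 bound=2 product=0
t=3: arr=1 -> substrate=1 bound=2 product=0
t=4: arr=3 -> substrate=3 bound=2 product=1
t=5: arr=2 -> substrate=5 bound=2 product=1
t=6: arr=0 -> substrate=4 bound=2 product=2
t=7: arr=2 -> substrate=6 bound=2 product=2
t=8: arr=3 -> substrate=8 bound=2 product=3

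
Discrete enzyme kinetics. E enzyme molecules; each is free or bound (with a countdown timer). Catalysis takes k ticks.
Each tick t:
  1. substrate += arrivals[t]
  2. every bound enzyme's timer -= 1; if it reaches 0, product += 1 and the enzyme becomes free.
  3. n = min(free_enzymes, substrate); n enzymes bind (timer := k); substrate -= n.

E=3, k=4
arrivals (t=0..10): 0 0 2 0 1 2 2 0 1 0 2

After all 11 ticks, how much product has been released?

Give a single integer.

t=0: arr=0 -> substrate=0 bound=0 product=0
t=1: arr=0 -> substrate=0 bound=0 product=0
t=2: arr=2 -> substrate=0 bound=2 product=0
t=3: arr=0 -> substrate=0 bound=2 product=0
t=4: arr=1 -> substrate=0 bound=3 product=0
t=5: arr=2 -> substrate=2 bound=3 product=0
t=6: arr=2 -> substrate=2 bound=3 product=2
t=7: arr=0 -> substrate=2 bound=3 product=2
t=8: arr=1 -> substrate=2 bound=3 product=3
t=9: arr=0 -> substrate=2 bound=3 product=3
t=10: arr=2 -> substrate=2 bound=3 product=5

Answer: 5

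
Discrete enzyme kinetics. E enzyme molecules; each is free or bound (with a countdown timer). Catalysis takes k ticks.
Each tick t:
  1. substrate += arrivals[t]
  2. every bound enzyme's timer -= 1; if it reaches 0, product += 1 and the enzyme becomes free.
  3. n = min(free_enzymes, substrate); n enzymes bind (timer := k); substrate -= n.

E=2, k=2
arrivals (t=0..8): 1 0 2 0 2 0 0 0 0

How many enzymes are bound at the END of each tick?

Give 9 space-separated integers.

Answer: 1 1 2 2 2 2 0 0 0

Derivation:
t=0: arr=1 -> substrate=0 bound=1 product=0
t=1: arr=0 -> substrate=0 bound=1 product=0
t=2: arr=2 -> substrate=0 bound=2 product=1
t=3: arr=0 -> substrate=0 bound=2 product=1
t=4: arr=2 -> substrate=0 bound=2 product=3
t=5: arr=0 -> substrate=0 bound=2 product=3
t=6: arr=0 -> substrate=0 bound=0 product=5
t=7: arr=0 -> substrate=0 bound=0 product=5
t=8: arr=0 -> substrate=0 bound=0 product=5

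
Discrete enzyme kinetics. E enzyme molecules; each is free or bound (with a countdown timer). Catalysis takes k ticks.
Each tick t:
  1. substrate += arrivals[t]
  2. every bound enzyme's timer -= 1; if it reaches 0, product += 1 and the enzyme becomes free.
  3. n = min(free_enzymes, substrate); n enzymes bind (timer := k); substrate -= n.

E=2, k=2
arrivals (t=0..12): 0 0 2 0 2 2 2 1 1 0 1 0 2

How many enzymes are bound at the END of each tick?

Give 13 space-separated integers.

Answer: 0 0 2 2 2 2 2 2 2 2 2 2 2

Derivation:
t=0: arr=0 -> substrate=0 bound=0 product=0
t=1: arr=0 -> substrate=0 bound=0 product=0
t=2: arr=2 -> substrate=0 bound=2 product=0
t=3: arr=0 -> substrate=0 bound=2 product=0
t=4: arr=2 -> substrate=0 bound=2 product=2
t=5: arr=2 -> substrate=2 bound=2 product=2
t=6: arr=2 -> substrate=2 bound=2 product=4
t=7: arr=1 -> substrate=3 bound=2 product=4
t=8: arr=1 -> substrate=2 bound=2 product=6
t=9: arr=0 -> substrate=2 bound=2 product=6
t=10: arr=1 -> substrate=1 bound=2 product=8
t=11: arr=0 -> substrate=1 bound=2 product=8
t=12: arr=2 -> substrate=1 bound=2 product=10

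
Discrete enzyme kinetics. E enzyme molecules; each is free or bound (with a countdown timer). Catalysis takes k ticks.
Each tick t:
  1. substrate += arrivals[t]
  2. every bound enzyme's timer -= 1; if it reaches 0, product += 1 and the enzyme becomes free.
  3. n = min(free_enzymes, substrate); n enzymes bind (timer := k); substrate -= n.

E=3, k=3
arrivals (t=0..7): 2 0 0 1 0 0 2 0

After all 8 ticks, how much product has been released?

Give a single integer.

Answer: 3

Derivation:
t=0: arr=2 -> substrate=0 bound=2 product=0
t=1: arr=0 -> substrate=0 bound=2 product=0
t=2: arr=0 -> substrate=0 bound=2 product=0
t=3: arr=1 -> substrate=0 bound=1 product=2
t=4: arr=0 -> substrate=0 bound=1 product=2
t=5: arr=0 -> substrate=0 bound=1 product=2
t=6: arr=2 -> substrate=0 bound=2 product=3
t=7: arr=0 -> substrate=0 bound=2 product=3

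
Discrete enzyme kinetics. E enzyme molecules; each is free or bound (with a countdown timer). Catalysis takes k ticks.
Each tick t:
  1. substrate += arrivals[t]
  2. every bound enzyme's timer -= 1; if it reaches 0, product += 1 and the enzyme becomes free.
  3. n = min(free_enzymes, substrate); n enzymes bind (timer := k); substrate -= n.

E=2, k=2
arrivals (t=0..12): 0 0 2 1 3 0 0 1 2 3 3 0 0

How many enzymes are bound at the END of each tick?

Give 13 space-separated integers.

t=0: arr=0 -> substrate=0 bound=0 product=0
t=1: arr=0 -> substrate=0 bound=0 product=0
t=2: arr=2 -> substrate=0 bound=2 product=0
t=3: arr=1 -> substrate=1 bound=2 product=0
t=4: arr=3 -> substrate=2 bound=2 product=2
t=5: arr=0 -> substrate=2 bound=2 product=2
t=6: arr=0 -> substrate=0 bound=2 product=4
t=7: arr=1 -> substrate=1 bound=2 product=4
t=8: arr=2 -> substrate=1 bound=2 product=6
t=9: arr=3 -> substrate=4 bound=2 product=6
t=10: arr=3 -> substrate=5 bound=2 product=8
t=11: arr=0 -> substrate=5 bound=2 product=8
t=12: arr=0 -> substrate=3 bound=2 product=10

Answer: 0 0 2 2 2 2 2 2 2 2 2 2 2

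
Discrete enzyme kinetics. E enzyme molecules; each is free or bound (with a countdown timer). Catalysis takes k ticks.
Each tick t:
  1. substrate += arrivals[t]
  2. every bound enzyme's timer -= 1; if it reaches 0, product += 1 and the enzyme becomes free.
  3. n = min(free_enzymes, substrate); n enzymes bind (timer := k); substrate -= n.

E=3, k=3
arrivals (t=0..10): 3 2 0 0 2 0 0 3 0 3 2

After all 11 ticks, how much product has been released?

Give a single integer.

t=0: arr=3 -> substrate=0 bound=3 product=0
t=1: arr=2 -> substrate=2 bound=3 product=0
t=2: arr=0 -> substrate=2 bound=3 product=0
t=3: arr=0 -> substrate=0 bound=2 product=3
t=4: arr=2 -> substrate=1 bound=3 product=3
t=5: arr=0 -> substrate=1 bound=3 product=3
t=6: arr=0 -> substrate=0 bound=2 product=5
t=7: arr=3 -> substrate=1 bound=3 product=6
t=8: arr=0 -> substrate=1 bound=3 product=6
t=9: arr=3 -> substrate=3 bound=3 product=7
t=10: arr=2 -> substrate=3 bound=3 product=9

Answer: 9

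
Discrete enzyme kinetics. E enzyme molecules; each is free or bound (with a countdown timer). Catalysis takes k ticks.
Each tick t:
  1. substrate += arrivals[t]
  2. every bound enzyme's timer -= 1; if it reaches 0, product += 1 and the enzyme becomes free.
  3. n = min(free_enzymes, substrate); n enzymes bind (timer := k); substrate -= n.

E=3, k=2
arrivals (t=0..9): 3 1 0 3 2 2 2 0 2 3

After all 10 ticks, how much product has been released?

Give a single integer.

Answer: 12

Derivation:
t=0: arr=3 -> substrate=0 bound=3 product=0
t=1: arr=1 -> substrate=1 bound=3 product=0
t=2: arr=0 -> substrate=0 bound=1 product=3
t=3: arr=3 -> substrate=1 bound=3 product=3
t=4: arr=2 -> substrate=2 bound=3 product=4
t=5: arr=2 -> substrate=2 bound=3 product=6
t=6: arr=2 -> substrate=3 bound=3 product=7
t=7: arr=0 -> substrate=1 bound=3 product=9
t=8: arr=2 -> substrate=2 bound=3 product=10
t=9: arr=3 -> substrate=3 bound=3 product=12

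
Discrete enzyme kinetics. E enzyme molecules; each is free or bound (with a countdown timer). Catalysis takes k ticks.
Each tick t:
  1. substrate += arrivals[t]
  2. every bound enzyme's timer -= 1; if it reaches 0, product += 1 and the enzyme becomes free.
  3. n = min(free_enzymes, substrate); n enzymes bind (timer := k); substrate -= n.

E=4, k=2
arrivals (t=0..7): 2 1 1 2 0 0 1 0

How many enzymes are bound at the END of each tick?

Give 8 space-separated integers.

Answer: 2 3 2 3 2 0 1 1

Derivation:
t=0: arr=2 -> substrate=0 bound=2 product=0
t=1: arr=1 -> substrate=0 bound=3 product=0
t=2: arr=1 -> substrate=0 bound=2 product=2
t=3: arr=2 -> substrate=0 bound=3 product=3
t=4: arr=0 -> substrate=0 bound=2 product=4
t=5: arr=0 -> substrate=0 bound=0 product=6
t=6: arr=1 -> substrate=0 bound=1 product=6
t=7: arr=0 -> substrate=0 bound=1 product=6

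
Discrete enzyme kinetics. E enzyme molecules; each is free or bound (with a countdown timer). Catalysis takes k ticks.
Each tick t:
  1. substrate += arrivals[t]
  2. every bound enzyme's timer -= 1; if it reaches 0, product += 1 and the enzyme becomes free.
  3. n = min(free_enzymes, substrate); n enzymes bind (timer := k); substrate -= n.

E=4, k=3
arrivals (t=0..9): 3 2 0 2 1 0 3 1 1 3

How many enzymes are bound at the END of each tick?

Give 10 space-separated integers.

t=0: arr=3 -> substrate=0 bound=3 product=0
t=1: arr=2 -> substrate=1 bound=4 product=0
t=2: arr=0 -> substrate=1 bound=4 product=0
t=3: arr=2 -> substrate=0 bound=4 product=3
t=4: arr=1 -> substrate=0 bound=4 product=4
t=5: arr=0 -> substrate=0 bound=4 product=4
t=6: arr=3 -> substrate=0 bound=4 product=7
t=7: arr=1 -> substrate=0 bound=4 product=8
t=8: arr=1 -> substrate=1 bound=4 product=8
t=9: arr=3 -> substrate=1 bound=4 product=11

Answer: 3 4 4 4 4 4 4 4 4 4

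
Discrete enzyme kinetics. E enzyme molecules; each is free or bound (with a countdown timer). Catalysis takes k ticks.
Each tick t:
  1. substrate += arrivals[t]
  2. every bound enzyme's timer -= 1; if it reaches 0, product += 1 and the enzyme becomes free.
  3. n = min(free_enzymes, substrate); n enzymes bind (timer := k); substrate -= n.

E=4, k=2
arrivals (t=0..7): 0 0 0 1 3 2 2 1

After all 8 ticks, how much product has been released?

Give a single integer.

t=0: arr=0 -> substrate=0 bound=0 product=0
t=1: arr=0 -> substrate=0 bound=0 product=0
t=2: arr=0 -> substrate=0 bound=0 product=0
t=3: arr=1 -> substrate=0 bound=1 product=0
t=4: arr=3 -> substrate=0 bound=4 product=0
t=5: arr=2 -> substrate=1 bound=4 product=1
t=6: arr=2 -> substrate=0 bound=4 product=4
t=7: arr=1 -> substrate=0 bound=4 product=5

Answer: 5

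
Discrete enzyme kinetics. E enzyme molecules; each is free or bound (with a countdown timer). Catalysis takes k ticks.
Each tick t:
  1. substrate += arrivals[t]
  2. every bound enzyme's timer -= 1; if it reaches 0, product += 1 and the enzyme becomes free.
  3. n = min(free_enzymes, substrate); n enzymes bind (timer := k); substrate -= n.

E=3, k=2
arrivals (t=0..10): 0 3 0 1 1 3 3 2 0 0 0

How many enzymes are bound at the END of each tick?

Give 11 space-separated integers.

t=0: arr=0 -> substrate=0 bound=0 product=0
t=1: arr=3 -> substrate=0 bound=3 product=0
t=2: arr=0 -> substrate=0 bound=3 product=0
t=3: arr=1 -> substrate=0 bound=1 product=3
t=4: arr=1 -> substrate=0 bound=2 product=3
t=5: arr=3 -> substrate=1 bound=3 product=4
t=6: arr=3 -> substrate=3 bound=3 product=5
t=7: arr=2 -> substrate=3 bound=3 product=7
t=8: arr=0 -> substrate=2 bound=3 product=8
t=9: arr=0 -> substrate=0 bound=3 product=10
t=10: arr=0 -> substrate=0 bound=2 product=11

Answer: 0 3 3 1 2 3 3 3 3 3 2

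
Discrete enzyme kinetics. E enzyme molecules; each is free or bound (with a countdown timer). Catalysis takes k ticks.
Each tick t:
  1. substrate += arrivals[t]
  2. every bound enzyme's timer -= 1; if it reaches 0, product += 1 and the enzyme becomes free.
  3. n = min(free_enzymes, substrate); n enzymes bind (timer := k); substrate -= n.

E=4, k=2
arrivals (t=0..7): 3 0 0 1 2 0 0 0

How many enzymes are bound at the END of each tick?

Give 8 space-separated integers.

Answer: 3 3 0 1 3 2 0 0

Derivation:
t=0: arr=3 -> substrate=0 bound=3 product=0
t=1: arr=0 -> substrate=0 bound=3 product=0
t=2: arr=0 -> substrate=0 bound=0 product=3
t=3: arr=1 -> substrate=0 bound=1 product=3
t=4: arr=2 -> substrate=0 bound=3 product=3
t=5: arr=0 -> substrate=0 bound=2 product=4
t=6: arr=0 -> substrate=0 bound=0 product=6
t=7: arr=0 -> substrate=0 bound=0 product=6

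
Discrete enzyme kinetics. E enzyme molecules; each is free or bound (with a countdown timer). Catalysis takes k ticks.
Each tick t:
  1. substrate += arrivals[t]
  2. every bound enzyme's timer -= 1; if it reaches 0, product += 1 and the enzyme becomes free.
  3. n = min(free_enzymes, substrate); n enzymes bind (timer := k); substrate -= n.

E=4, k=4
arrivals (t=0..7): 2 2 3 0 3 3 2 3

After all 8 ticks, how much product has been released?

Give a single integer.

t=0: arr=2 -> substrate=0 bound=2 product=0
t=1: arr=2 -> substrate=0 bound=4 product=0
t=2: arr=3 -> substrate=3 bound=4 product=0
t=3: arr=0 -> substrate=3 bound=4 product=0
t=4: arr=3 -> substrate=4 bound=4 product=2
t=5: arr=3 -> substrate=5 bound=4 product=4
t=6: arr=2 -> substrate=7 bound=4 product=4
t=7: arr=3 -> substrate=10 bound=4 product=4

Answer: 4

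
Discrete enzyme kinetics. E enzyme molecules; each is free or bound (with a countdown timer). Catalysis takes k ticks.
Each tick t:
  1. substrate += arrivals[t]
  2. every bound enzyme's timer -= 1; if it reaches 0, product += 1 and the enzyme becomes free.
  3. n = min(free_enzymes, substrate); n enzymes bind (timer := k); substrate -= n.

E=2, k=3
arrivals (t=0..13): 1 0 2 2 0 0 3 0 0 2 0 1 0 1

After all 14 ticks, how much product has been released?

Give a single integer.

t=0: arr=1 -> substrate=0 bound=1 product=0
t=1: arr=0 -> substrate=0 bound=1 product=0
t=2: arr=2 -> substrate=1 bound=2 product=0
t=3: arr=2 -> substrate=2 bound=2 product=1
t=4: arr=0 -> substrate=2 bound=2 product=1
t=5: arr=0 -> substrate=1 bound=2 product=2
t=6: arr=3 -> substrate=3 bound=2 product=3
t=7: arr=0 -> substrate=3 bound=2 product=3
t=8: arr=0 -> substrate=2 bound=2 product=4
t=9: arr=2 -> substrate=3 bound=2 product=5
t=10: arr=0 -> substrate=3 bound=2 product=5
t=11: arr=1 -> substrate=3 bound=2 product=6
t=12: arr=0 -> substrate=2 bound=2 product=7
t=13: arr=1 -> substrate=3 bound=2 product=7

Answer: 7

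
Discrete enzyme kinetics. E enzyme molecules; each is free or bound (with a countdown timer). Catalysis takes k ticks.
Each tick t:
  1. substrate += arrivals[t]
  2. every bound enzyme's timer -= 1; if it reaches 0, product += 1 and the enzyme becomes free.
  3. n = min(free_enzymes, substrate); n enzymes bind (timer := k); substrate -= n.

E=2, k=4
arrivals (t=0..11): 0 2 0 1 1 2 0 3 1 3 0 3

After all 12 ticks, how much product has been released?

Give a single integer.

t=0: arr=0 -> substrate=0 bound=0 product=0
t=1: arr=2 -> substrate=0 bound=2 product=0
t=2: arr=0 -> substrate=0 bound=2 product=0
t=3: arr=1 -> substrate=1 bound=2 product=0
t=4: arr=1 -> substrate=2 bound=2 product=0
t=5: arr=2 -> substrate=2 bound=2 product=2
t=6: arr=0 -> substrate=2 bound=2 product=2
t=7: arr=3 -> substrate=5 bound=2 product=2
t=8: arr=1 -> substrate=6 bound=2 product=2
t=9: arr=3 -> substrate=7 bound=2 product=4
t=10: arr=0 -> substrate=7 bound=2 product=4
t=11: arr=3 -> substrate=10 bound=2 product=4

Answer: 4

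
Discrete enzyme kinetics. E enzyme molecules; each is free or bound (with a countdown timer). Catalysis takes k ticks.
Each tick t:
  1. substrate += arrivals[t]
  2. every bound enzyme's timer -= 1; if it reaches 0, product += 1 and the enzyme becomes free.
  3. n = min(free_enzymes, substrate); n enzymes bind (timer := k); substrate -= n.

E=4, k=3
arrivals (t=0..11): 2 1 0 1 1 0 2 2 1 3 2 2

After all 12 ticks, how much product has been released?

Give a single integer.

Answer: 9

Derivation:
t=0: arr=2 -> substrate=0 bound=2 product=0
t=1: arr=1 -> substrate=0 bound=3 product=0
t=2: arr=0 -> substrate=0 bound=3 product=0
t=3: arr=1 -> substrate=0 bound=2 product=2
t=4: arr=1 -> substrate=0 bound=2 product=3
t=5: arr=0 -> substrate=0 bound=2 product=3
t=6: arr=2 -> substrate=0 bound=3 product=4
t=7: arr=2 -> substrate=0 bound=4 product=5
t=8: arr=1 -> substrate=1 bound=4 product=5
t=9: arr=3 -> substrate=2 bound=4 product=7
t=10: arr=2 -> substrate=2 bound=4 product=9
t=11: arr=2 -> substrate=4 bound=4 product=9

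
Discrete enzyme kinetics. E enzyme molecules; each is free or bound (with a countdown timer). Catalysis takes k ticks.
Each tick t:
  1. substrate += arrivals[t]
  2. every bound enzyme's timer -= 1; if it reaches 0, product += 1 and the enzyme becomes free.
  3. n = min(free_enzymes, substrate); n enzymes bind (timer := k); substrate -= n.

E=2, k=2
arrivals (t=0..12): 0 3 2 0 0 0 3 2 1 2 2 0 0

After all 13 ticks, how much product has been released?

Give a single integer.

Answer: 10

Derivation:
t=0: arr=0 -> substrate=0 bound=0 product=0
t=1: arr=3 -> substrate=1 bound=2 product=0
t=2: arr=2 -> substrate=3 bound=2 product=0
t=3: arr=0 -> substrate=1 bound=2 product=2
t=4: arr=0 -> substrate=1 bound=2 product=2
t=5: arr=0 -> substrate=0 bound=1 product=4
t=6: arr=3 -> substrate=2 bound=2 product=4
t=7: arr=2 -> substrate=3 bound=2 product=5
t=8: arr=1 -> substrate=3 bound=2 product=6
t=9: arr=2 -> substrate=4 bound=2 product=7
t=10: arr=2 -> substrate=5 bound=2 product=8
t=11: arr=0 -> substrate=4 bound=2 product=9
t=12: arr=0 -> substrate=3 bound=2 product=10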